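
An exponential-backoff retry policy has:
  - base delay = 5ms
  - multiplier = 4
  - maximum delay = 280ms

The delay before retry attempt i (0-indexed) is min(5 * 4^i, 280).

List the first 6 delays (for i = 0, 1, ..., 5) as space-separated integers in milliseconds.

Answer: 5 20 80 280 280 280

Derivation:
Computing each delay:
  i=0: min(5*4^0, 280) = 5
  i=1: min(5*4^1, 280) = 20
  i=2: min(5*4^2, 280) = 80
  i=3: min(5*4^3, 280) = 280
  i=4: min(5*4^4, 280) = 280
  i=5: min(5*4^5, 280) = 280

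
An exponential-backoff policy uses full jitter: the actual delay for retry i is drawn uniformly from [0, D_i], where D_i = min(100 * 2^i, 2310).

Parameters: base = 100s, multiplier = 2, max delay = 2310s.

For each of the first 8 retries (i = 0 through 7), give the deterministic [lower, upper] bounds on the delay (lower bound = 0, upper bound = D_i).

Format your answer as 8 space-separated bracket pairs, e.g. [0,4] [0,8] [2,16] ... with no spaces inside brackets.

Computing bounds per retry:
  i=0: D_i=min(100*2^0,2310)=100, bounds=[0,100]
  i=1: D_i=min(100*2^1,2310)=200, bounds=[0,200]
  i=2: D_i=min(100*2^2,2310)=400, bounds=[0,400]
  i=3: D_i=min(100*2^3,2310)=800, bounds=[0,800]
  i=4: D_i=min(100*2^4,2310)=1600, bounds=[0,1600]
  i=5: D_i=min(100*2^5,2310)=2310, bounds=[0,2310]
  i=6: D_i=min(100*2^6,2310)=2310, bounds=[0,2310]
  i=7: D_i=min(100*2^7,2310)=2310, bounds=[0,2310]

Answer: [0,100] [0,200] [0,400] [0,800] [0,1600] [0,2310] [0,2310] [0,2310]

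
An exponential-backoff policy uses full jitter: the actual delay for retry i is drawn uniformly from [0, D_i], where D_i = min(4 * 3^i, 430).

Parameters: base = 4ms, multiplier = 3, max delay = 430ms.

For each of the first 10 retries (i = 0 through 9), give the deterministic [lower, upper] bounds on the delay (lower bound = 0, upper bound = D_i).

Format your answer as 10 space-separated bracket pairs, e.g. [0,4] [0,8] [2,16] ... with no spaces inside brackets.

Answer: [0,4] [0,12] [0,36] [0,108] [0,324] [0,430] [0,430] [0,430] [0,430] [0,430]

Derivation:
Computing bounds per retry:
  i=0: D_i=min(4*3^0,430)=4, bounds=[0,4]
  i=1: D_i=min(4*3^1,430)=12, bounds=[0,12]
  i=2: D_i=min(4*3^2,430)=36, bounds=[0,36]
  i=3: D_i=min(4*3^3,430)=108, bounds=[0,108]
  i=4: D_i=min(4*3^4,430)=324, bounds=[0,324]
  i=5: D_i=min(4*3^5,430)=430, bounds=[0,430]
  i=6: D_i=min(4*3^6,430)=430, bounds=[0,430]
  i=7: D_i=min(4*3^7,430)=430, bounds=[0,430]
  i=8: D_i=min(4*3^8,430)=430, bounds=[0,430]
  i=9: D_i=min(4*3^9,430)=430, bounds=[0,430]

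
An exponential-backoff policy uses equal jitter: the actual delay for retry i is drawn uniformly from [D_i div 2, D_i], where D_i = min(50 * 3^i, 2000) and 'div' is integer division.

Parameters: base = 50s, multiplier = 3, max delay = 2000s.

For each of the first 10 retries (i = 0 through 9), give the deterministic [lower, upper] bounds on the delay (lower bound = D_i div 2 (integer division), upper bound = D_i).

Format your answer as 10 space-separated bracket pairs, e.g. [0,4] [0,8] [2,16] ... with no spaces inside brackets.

Computing bounds per retry:
  i=0: D_i=min(50*3^0,2000)=50, bounds=[25,50]
  i=1: D_i=min(50*3^1,2000)=150, bounds=[75,150]
  i=2: D_i=min(50*3^2,2000)=450, bounds=[225,450]
  i=3: D_i=min(50*3^3,2000)=1350, bounds=[675,1350]
  i=4: D_i=min(50*3^4,2000)=2000, bounds=[1000,2000]
  i=5: D_i=min(50*3^5,2000)=2000, bounds=[1000,2000]
  i=6: D_i=min(50*3^6,2000)=2000, bounds=[1000,2000]
  i=7: D_i=min(50*3^7,2000)=2000, bounds=[1000,2000]
  i=8: D_i=min(50*3^8,2000)=2000, bounds=[1000,2000]
  i=9: D_i=min(50*3^9,2000)=2000, bounds=[1000,2000]

Answer: [25,50] [75,150] [225,450] [675,1350] [1000,2000] [1000,2000] [1000,2000] [1000,2000] [1000,2000] [1000,2000]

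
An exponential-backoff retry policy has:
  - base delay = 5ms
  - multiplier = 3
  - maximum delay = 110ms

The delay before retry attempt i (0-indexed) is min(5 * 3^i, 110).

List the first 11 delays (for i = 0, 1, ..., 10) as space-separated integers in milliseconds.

Computing each delay:
  i=0: min(5*3^0, 110) = 5
  i=1: min(5*3^1, 110) = 15
  i=2: min(5*3^2, 110) = 45
  i=3: min(5*3^3, 110) = 110
  i=4: min(5*3^4, 110) = 110
  i=5: min(5*3^5, 110) = 110
  i=6: min(5*3^6, 110) = 110
  i=7: min(5*3^7, 110) = 110
  i=8: min(5*3^8, 110) = 110
  i=9: min(5*3^9, 110) = 110
  i=10: min(5*3^10, 110) = 110

Answer: 5 15 45 110 110 110 110 110 110 110 110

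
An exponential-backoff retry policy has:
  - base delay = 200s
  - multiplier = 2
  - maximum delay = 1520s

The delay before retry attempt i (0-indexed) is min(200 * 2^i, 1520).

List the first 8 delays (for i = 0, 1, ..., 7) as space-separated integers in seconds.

Answer: 200 400 800 1520 1520 1520 1520 1520

Derivation:
Computing each delay:
  i=0: min(200*2^0, 1520) = 200
  i=1: min(200*2^1, 1520) = 400
  i=2: min(200*2^2, 1520) = 800
  i=3: min(200*2^3, 1520) = 1520
  i=4: min(200*2^4, 1520) = 1520
  i=5: min(200*2^5, 1520) = 1520
  i=6: min(200*2^6, 1520) = 1520
  i=7: min(200*2^7, 1520) = 1520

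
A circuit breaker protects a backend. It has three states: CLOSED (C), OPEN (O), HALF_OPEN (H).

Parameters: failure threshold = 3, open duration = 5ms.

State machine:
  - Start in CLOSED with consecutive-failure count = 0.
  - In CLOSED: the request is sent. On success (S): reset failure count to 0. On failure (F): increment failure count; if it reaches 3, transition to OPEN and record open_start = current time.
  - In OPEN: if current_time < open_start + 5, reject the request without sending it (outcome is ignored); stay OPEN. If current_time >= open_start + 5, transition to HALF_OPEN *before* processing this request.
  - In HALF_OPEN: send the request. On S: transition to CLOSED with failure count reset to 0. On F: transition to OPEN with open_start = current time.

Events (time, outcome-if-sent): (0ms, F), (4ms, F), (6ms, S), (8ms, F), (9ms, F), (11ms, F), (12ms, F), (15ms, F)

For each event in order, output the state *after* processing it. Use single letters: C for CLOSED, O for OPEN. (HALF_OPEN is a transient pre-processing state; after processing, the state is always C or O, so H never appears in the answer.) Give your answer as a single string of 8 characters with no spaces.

State after each event:
  event#1 t=0ms outcome=F: state=CLOSED
  event#2 t=4ms outcome=F: state=CLOSED
  event#3 t=6ms outcome=S: state=CLOSED
  event#4 t=8ms outcome=F: state=CLOSED
  event#5 t=9ms outcome=F: state=CLOSED
  event#6 t=11ms outcome=F: state=OPEN
  event#7 t=12ms outcome=F: state=OPEN
  event#8 t=15ms outcome=F: state=OPEN

Answer: CCCCCOOO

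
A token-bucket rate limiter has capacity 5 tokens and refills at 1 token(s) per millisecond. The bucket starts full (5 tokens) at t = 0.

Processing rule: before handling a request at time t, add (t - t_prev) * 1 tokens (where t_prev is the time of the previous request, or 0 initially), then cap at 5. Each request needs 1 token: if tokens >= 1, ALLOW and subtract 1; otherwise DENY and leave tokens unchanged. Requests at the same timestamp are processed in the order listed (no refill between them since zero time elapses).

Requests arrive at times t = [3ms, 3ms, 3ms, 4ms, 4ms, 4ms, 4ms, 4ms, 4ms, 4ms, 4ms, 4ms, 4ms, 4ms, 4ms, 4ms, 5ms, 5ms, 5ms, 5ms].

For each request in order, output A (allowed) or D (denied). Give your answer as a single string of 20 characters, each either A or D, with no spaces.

Simulating step by step:
  req#1 t=3ms: ALLOW
  req#2 t=3ms: ALLOW
  req#3 t=3ms: ALLOW
  req#4 t=4ms: ALLOW
  req#5 t=4ms: ALLOW
  req#6 t=4ms: ALLOW
  req#7 t=4ms: DENY
  req#8 t=4ms: DENY
  req#9 t=4ms: DENY
  req#10 t=4ms: DENY
  req#11 t=4ms: DENY
  req#12 t=4ms: DENY
  req#13 t=4ms: DENY
  req#14 t=4ms: DENY
  req#15 t=4ms: DENY
  req#16 t=4ms: DENY
  req#17 t=5ms: ALLOW
  req#18 t=5ms: DENY
  req#19 t=5ms: DENY
  req#20 t=5ms: DENY

Answer: AAAAAADDDDDDDDDDADDD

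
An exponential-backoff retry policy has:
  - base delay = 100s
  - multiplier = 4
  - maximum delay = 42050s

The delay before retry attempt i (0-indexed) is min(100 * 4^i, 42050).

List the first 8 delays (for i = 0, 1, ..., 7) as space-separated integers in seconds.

Answer: 100 400 1600 6400 25600 42050 42050 42050

Derivation:
Computing each delay:
  i=0: min(100*4^0, 42050) = 100
  i=1: min(100*4^1, 42050) = 400
  i=2: min(100*4^2, 42050) = 1600
  i=3: min(100*4^3, 42050) = 6400
  i=4: min(100*4^4, 42050) = 25600
  i=5: min(100*4^5, 42050) = 42050
  i=6: min(100*4^6, 42050) = 42050
  i=7: min(100*4^7, 42050) = 42050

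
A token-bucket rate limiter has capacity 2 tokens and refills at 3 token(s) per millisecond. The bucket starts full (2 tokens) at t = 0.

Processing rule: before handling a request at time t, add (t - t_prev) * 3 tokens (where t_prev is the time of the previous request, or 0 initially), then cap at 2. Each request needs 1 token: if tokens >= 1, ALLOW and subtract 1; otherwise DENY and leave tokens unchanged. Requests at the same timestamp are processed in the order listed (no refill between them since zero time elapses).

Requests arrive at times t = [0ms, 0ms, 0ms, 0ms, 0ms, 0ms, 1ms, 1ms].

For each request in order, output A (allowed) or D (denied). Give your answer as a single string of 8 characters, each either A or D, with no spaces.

Simulating step by step:
  req#1 t=0ms: ALLOW
  req#2 t=0ms: ALLOW
  req#3 t=0ms: DENY
  req#4 t=0ms: DENY
  req#5 t=0ms: DENY
  req#6 t=0ms: DENY
  req#7 t=1ms: ALLOW
  req#8 t=1ms: ALLOW

Answer: AADDDDAA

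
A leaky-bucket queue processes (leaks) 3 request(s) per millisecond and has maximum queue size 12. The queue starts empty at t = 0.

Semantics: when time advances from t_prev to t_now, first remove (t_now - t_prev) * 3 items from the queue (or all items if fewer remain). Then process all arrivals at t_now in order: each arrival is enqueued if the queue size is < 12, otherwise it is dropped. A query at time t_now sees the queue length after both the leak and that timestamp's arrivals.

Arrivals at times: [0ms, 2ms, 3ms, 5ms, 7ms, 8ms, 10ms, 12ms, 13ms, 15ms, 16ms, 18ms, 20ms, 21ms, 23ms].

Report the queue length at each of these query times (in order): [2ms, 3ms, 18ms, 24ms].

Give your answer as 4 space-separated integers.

Queue lengths at query times:
  query t=2ms: backlog = 1
  query t=3ms: backlog = 1
  query t=18ms: backlog = 1
  query t=24ms: backlog = 0

Answer: 1 1 1 0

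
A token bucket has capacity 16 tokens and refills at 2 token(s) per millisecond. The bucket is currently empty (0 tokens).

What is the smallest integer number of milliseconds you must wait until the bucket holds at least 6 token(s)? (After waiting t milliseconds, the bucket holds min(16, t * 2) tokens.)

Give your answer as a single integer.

Answer: 3

Derivation:
Need t * 2 >= 6, so t >= 6/2.
Smallest integer t = ceil(6/2) = 3.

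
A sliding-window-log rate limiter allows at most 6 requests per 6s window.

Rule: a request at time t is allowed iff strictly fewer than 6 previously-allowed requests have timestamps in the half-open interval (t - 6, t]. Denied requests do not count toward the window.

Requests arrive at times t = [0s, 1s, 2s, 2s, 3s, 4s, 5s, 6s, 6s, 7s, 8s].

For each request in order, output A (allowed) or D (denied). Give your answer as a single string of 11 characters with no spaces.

Tracking allowed requests in the window:
  req#1 t=0s: ALLOW
  req#2 t=1s: ALLOW
  req#3 t=2s: ALLOW
  req#4 t=2s: ALLOW
  req#5 t=3s: ALLOW
  req#6 t=4s: ALLOW
  req#7 t=5s: DENY
  req#8 t=6s: ALLOW
  req#9 t=6s: DENY
  req#10 t=7s: ALLOW
  req#11 t=8s: ALLOW

Answer: AAAAAADADAA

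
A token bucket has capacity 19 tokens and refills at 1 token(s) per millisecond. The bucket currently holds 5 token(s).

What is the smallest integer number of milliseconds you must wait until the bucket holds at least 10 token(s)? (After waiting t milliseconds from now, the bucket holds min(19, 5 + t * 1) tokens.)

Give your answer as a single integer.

Need 5 + t * 1 >= 10, so t >= 5/1.
Smallest integer t = ceil(5/1) = 5.

Answer: 5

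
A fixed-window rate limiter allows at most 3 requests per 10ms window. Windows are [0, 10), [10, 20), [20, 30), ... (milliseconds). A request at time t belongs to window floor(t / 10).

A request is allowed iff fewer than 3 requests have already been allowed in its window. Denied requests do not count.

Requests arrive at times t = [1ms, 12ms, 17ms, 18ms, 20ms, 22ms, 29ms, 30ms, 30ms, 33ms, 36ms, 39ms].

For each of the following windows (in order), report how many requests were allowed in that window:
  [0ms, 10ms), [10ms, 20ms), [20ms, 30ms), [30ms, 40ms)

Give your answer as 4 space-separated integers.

Answer: 1 3 3 3

Derivation:
Processing requests:
  req#1 t=1ms (window 0): ALLOW
  req#2 t=12ms (window 1): ALLOW
  req#3 t=17ms (window 1): ALLOW
  req#4 t=18ms (window 1): ALLOW
  req#5 t=20ms (window 2): ALLOW
  req#6 t=22ms (window 2): ALLOW
  req#7 t=29ms (window 2): ALLOW
  req#8 t=30ms (window 3): ALLOW
  req#9 t=30ms (window 3): ALLOW
  req#10 t=33ms (window 3): ALLOW
  req#11 t=36ms (window 3): DENY
  req#12 t=39ms (window 3): DENY

Allowed counts by window: 1 3 3 3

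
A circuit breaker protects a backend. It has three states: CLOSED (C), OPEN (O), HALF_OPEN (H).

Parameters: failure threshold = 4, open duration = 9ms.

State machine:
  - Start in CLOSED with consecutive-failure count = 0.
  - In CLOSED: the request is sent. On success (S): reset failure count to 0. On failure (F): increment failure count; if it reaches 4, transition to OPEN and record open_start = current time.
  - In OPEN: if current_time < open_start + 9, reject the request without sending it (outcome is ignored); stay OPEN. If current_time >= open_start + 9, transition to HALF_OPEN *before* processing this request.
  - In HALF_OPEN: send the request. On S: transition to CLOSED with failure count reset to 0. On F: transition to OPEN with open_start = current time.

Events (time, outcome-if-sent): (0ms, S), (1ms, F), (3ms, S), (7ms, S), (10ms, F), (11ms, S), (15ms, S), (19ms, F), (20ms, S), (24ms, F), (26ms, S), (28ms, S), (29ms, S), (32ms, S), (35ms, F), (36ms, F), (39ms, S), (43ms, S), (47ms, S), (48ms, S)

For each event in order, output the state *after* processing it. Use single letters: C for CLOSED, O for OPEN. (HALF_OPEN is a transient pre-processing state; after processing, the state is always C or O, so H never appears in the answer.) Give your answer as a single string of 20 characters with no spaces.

Answer: CCCCCCCCCCCCCCCCCCCC

Derivation:
State after each event:
  event#1 t=0ms outcome=S: state=CLOSED
  event#2 t=1ms outcome=F: state=CLOSED
  event#3 t=3ms outcome=S: state=CLOSED
  event#4 t=7ms outcome=S: state=CLOSED
  event#5 t=10ms outcome=F: state=CLOSED
  event#6 t=11ms outcome=S: state=CLOSED
  event#7 t=15ms outcome=S: state=CLOSED
  event#8 t=19ms outcome=F: state=CLOSED
  event#9 t=20ms outcome=S: state=CLOSED
  event#10 t=24ms outcome=F: state=CLOSED
  event#11 t=26ms outcome=S: state=CLOSED
  event#12 t=28ms outcome=S: state=CLOSED
  event#13 t=29ms outcome=S: state=CLOSED
  event#14 t=32ms outcome=S: state=CLOSED
  event#15 t=35ms outcome=F: state=CLOSED
  event#16 t=36ms outcome=F: state=CLOSED
  event#17 t=39ms outcome=S: state=CLOSED
  event#18 t=43ms outcome=S: state=CLOSED
  event#19 t=47ms outcome=S: state=CLOSED
  event#20 t=48ms outcome=S: state=CLOSED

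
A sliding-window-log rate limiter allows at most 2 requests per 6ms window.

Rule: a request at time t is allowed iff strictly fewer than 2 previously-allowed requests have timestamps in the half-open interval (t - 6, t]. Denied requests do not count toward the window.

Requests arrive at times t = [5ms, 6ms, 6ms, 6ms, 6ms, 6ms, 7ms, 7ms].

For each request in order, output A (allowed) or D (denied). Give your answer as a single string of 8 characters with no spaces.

Tracking allowed requests in the window:
  req#1 t=5ms: ALLOW
  req#2 t=6ms: ALLOW
  req#3 t=6ms: DENY
  req#4 t=6ms: DENY
  req#5 t=6ms: DENY
  req#6 t=6ms: DENY
  req#7 t=7ms: DENY
  req#8 t=7ms: DENY

Answer: AADDDDDD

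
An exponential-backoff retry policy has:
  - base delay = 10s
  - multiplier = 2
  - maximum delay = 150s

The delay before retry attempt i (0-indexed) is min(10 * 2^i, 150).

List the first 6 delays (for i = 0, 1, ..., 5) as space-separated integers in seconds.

Answer: 10 20 40 80 150 150

Derivation:
Computing each delay:
  i=0: min(10*2^0, 150) = 10
  i=1: min(10*2^1, 150) = 20
  i=2: min(10*2^2, 150) = 40
  i=3: min(10*2^3, 150) = 80
  i=4: min(10*2^4, 150) = 150
  i=5: min(10*2^5, 150) = 150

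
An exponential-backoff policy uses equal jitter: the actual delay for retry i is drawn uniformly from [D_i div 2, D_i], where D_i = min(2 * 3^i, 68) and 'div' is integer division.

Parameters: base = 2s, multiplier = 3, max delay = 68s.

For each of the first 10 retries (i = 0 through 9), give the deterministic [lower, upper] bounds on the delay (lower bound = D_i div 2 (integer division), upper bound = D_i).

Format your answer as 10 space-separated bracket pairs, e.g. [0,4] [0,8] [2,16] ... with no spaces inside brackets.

Answer: [1,2] [3,6] [9,18] [27,54] [34,68] [34,68] [34,68] [34,68] [34,68] [34,68]

Derivation:
Computing bounds per retry:
  i=0: D_i=min(2*3^0,68)=2, bounds=[1,2]
  i=1: D_i=min(2*3^1,68)=6, bounds=[3,6]
  i=2: D_i=min(2*3^2,68)=18, bounds=[9,18]
  i=3: D_i=min(2*3^3,68)=54, bounds=[27,54]
  i=4: D_i=min(2*3^4,68)=68, bounds=[34,68]
  i=5: D_i=min(2*3^5,68)=68, bounds=[34,68]
  i=6: D_i=min(2*3^6,68)=68, bounds=[34,68]
  i=7: D_i=min(2*3^7,68)=68, bounds=[34,68]
  i=8: D_i=min(2*3^8,68)=68, bounds=[34,68]
  i=9: D_i=min(2*3^9,68)=68, bounds=[34,68]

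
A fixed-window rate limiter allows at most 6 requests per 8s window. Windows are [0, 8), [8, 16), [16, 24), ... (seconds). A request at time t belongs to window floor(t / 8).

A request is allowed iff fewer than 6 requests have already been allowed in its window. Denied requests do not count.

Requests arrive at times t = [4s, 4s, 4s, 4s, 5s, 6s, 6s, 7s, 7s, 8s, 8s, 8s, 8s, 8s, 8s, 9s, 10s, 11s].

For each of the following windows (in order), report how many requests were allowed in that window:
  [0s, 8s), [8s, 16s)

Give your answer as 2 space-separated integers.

Processing requests:
  req#1 t=4s (window 0): ALLOW
  req#2 t=4s (window 0): ALLOW
  req#3 t=4s (window 0): ALLOW
  req#4 t=4s (window 0): ALLOW
  req#5 t=5s (window 0): ALLOW
  req#6 t=6s (window 0): ALLOW
  req#7 t=6s (window 0): DENY
  req#8 t=7s (window 0): DENY
  req#9 t=7s (window 0): DENY
  req#10 t=8s (window 1): ALLOW
  req#11 t=8s (window 1): ALLOW
  req#12 t=8s (window 1): ALLOW
  req#13 t=8s (window 1): ALLOW
  req#14 t=8s (window 1): ALLOW
  req#15 t=8s (window 1): ALLOW
  req#16 t=9s (window 1): DENY
  req#17 t=10s (window 1): DENY
  req#18 t=11s (window 1): DENY

Allowed counts by window: 6 6

Answer: 6 6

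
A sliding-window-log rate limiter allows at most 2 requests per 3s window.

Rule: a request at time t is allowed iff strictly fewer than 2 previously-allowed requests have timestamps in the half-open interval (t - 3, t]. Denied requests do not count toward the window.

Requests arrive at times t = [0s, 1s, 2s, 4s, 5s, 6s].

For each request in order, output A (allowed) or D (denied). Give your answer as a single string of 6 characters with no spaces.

Answer: AADAAD

Derivation:
Tracking allowed requests in the window:
  req#1 t=0s: ALLOW
  req#2 t=1s: ALLOW
  req#3 t=2s: DENY
  req#4 t=4s: ALLOW
  req#5 t=5s: ALLOW
  req#6 t=6s: DENY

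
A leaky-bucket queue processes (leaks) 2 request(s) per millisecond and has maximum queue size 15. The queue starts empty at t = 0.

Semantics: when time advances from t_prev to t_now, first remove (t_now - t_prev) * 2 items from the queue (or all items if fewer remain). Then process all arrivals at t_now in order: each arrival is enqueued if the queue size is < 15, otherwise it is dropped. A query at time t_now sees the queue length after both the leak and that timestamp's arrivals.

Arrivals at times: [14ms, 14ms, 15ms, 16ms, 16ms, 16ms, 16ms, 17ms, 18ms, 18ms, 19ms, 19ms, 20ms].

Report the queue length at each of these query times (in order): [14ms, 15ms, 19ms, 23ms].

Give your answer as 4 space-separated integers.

Answer: 2 1 3 0

Derivation:
Queue lengths at query times:
  query t=14ms: backlog = 2
  query t=15ms: backlog = 1
  query t=19ms: backlog = 3
  query t=23ms: backlog = 0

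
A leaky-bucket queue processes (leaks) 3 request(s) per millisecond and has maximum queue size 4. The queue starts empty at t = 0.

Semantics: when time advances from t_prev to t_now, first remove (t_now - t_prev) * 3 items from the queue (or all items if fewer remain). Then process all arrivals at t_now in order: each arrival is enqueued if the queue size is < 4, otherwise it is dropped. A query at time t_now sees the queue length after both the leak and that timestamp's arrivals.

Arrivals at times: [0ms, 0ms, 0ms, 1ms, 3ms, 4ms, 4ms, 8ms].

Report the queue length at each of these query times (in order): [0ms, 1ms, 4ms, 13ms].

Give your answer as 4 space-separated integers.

Answer: 3 1 2 0

Derivation:
Queue lengths at query times:
  query t=0ms: backlog = 3
  query t=1ms: backlog = 1
  query t=4ms: backlog = 2
  query t=13ms: backlog = 0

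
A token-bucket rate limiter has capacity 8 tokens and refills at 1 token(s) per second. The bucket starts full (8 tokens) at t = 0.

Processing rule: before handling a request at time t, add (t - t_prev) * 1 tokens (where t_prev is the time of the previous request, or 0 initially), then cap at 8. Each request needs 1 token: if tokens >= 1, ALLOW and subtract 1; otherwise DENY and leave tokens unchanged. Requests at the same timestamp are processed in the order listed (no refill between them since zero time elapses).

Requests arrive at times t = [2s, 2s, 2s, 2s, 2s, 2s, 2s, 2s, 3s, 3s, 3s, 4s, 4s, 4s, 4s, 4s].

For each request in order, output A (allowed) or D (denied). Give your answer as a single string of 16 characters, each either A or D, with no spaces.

Answer: AAAAAAAAADDADDDD

Derivation:
Simulating step by step:
  req#1 t=2s: ALLOW
  req#2 t=2s: ALLOW
  req#3 t=2s: ALLOW
  req#4 t=2s: ALLOW
  req#5 t=2s: ALLOW
  req#6 t=2s: ALLOW
  req#7 t=2s: ALLOW
  req#8 t=2s: ALLOW
  req#9 t=3s: ALLOW
  req#10 t=3s: DENY
  req#11 t=3s: DENY
  req#12 t=4s: ALLOW
  req#13 t=4s: DENY
  req#14 t=4s: DENY
  req#15 t=4s: DENY
  req#16 t=4s: DENY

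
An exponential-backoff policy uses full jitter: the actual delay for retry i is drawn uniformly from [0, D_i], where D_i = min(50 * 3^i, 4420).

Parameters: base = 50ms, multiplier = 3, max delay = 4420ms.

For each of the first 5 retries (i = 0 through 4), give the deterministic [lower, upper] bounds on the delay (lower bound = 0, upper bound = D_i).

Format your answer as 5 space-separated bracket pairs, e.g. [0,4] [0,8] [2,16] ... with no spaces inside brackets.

Computing bounds per retry:
  i=0: D_i=min(50*3^0,4420)=50, bounds=[0,50]
  i=1: D_i=min(50*3^1,4420)=150, bounds=[0,150]
  i=2: D_i=min(50*3^2,4420)=450, bounds=[0,450]
  i=3: D_i=min(50*3^3,4420)=1350, bounds=[0,1350]
  i=4: D_i=min(50*3^4,4420)=4050, bounds=[0,4050]

Answer: [0,50] [0,150] [0,450] [0,1350] [0,4050]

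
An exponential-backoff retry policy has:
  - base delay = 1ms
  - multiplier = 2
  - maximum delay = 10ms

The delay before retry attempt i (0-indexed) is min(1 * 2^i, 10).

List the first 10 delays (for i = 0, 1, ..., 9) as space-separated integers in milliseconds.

Answer: 1 2 4 8 10 10 10 10 10 10

Derivation:
Computing each delay:
  i=0: min(1*2^0, 10) = 1
  i=1: min(1*2^1, 10) = 2
  i=2: min(1*2^2, 10) = 4
  i=3: min(1*2^3, 10) = 8
  i=4: min(1*2^4, 10) = 10
  i=5: min(1*2^5, 10) = 10
  i=6: min(1*2^6, 10) = 10
  i=7: min(1*2^7, 10) = 10
  i=8: min(1*2^8, 10) = 10
  i=9: min(1*2^9, 10) = 10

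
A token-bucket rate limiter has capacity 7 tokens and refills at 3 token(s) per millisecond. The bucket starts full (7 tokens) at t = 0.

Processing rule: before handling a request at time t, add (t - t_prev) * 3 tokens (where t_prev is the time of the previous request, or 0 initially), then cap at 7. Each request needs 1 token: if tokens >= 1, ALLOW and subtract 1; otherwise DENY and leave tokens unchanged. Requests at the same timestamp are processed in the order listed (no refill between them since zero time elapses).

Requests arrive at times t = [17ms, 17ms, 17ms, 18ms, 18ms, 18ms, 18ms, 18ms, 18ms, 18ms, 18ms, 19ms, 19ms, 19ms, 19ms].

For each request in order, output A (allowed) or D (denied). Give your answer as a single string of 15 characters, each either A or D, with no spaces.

Answer: AAAAAAAAAADAAAD

Derivation:
Simulating step by step:
  req#1 t=17ms: ALLOW
  req#2 t=17ms: ALLOW
  req#3 t=17ms: ALLOW
  req#4 t=18ms: ALLOW
  req#5 t=18ms: ALLOW
  req#6 t=18ms: ALLOW
  req#7 t=18ms: ALLOW
  req#8 t=18ms: ALLOW
  req#9 t=18ms: ALLOW
  req#10 t=18ms: ALLOW
  req#11 t=18ms: DENY
  req#12 t=19ms: ALLOW
  req#13 t=19ms: ALLOW
  req#14 t=19ms: ALLOW
  req#15 t=19ms: DENY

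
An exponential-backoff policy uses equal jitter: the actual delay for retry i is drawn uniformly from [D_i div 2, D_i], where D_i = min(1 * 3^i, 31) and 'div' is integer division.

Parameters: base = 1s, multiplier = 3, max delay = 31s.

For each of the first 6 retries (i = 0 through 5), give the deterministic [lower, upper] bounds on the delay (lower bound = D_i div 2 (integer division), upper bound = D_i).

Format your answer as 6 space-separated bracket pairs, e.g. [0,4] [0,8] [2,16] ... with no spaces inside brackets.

Computing bounds per retry:
  i=0: D_i=min(1*3^0,31)=1, bounds=[0,1]
  i=1: D_i=min(1*3^1,31)=3, bounds=[1,3]
  i=2: D_i=min(1*3^2,31)=9, bounds=[4,9]
  i=3: D_i=min(1*3^3,31)=27, bounds=[13,27]
  i=4: D_i=min(1*3^4,31)=31, bounds=[15,31]
  i=5: D_i=min(1*3^5,31)=31, bounds=[15,31]

Answer: [0,1] [1,3] [4,9] [13,27] [15,31] [15,31]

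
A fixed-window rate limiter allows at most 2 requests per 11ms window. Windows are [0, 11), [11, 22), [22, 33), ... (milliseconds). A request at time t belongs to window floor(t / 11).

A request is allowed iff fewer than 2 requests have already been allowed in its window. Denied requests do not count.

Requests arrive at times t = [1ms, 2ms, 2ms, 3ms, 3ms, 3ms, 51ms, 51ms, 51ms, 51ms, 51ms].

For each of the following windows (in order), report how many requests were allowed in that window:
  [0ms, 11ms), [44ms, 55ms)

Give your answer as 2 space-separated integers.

Processing requests:
  req#1 t=1ms (window 0): ALLOW
  req#2 t=2ms (window 0): ALLOW
  req#3 t=2ms (window 0): DENY
  req#4 t=3ms (window 0): DENY
  req#5 t=3ms (window 0): DENY
  req#6 t=3ms (window 0): DENY
  req#7 t=51ms (window 4): ALLOW
  req#8 t=51ms (window 4): ALLOW
  req#9 t=51ms (window 4): DENY
  req#10 t=51ms (window 4): DENY
  req#11 t=51ms (window 4): DENY

Allowed counts by window: 2 2

Answer: 2 2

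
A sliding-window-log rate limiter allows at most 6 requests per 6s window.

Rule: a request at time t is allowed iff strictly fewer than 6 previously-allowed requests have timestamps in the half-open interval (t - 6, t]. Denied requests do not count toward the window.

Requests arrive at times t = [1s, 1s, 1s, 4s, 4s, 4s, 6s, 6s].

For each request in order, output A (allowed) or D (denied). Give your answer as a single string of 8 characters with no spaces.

Tracking allowed requests in the window:
  req#1 t=1s: ALLOW
  req#2 t=1s: ALLOW
  req#3 t=1s: ALLOW
  req#4 t=4s: ALLOW
  req#5 t=4s: ALLOW
  req#6 t=4s: ALLOW
  req#7 t=6s: DENY
  req#8 t=6s: DENY

Answer: AAAAAADD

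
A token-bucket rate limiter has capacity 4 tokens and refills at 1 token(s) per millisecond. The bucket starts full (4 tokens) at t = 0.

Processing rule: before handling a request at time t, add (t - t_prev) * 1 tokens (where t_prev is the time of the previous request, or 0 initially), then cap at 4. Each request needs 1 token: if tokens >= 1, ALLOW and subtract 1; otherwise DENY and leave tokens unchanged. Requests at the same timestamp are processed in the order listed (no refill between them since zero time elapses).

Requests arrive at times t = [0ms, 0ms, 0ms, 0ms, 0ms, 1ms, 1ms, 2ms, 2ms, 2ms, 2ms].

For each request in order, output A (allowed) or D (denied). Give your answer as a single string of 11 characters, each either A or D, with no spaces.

Answer: AAAADADADDD

Derivation:
Simulating step by step:
  req#1 t=0ms: ALLOW
  req#2 t=0ms: ALLOW
  req#3 t=0ms: ALLOW
  req#4 t=0ms: ALLOW
  req#5 t=0ms: DENY
  req#6 t=1ms: ALLOW
  req#7 t=1ms: DENY
  req#8 t=2ms: ALLOW
  req#9 t=2ms: DENY
  req#10 t=2ms: DENY
  req#11 t=2ms: DENY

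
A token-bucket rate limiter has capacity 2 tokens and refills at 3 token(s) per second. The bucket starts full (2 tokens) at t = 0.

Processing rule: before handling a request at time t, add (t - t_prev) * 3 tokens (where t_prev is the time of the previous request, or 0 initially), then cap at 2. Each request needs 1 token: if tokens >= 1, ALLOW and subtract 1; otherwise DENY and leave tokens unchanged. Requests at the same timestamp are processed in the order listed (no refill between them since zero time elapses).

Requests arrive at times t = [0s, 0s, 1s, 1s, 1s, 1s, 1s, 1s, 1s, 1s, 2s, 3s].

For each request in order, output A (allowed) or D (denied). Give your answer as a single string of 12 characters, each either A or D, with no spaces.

Simulating step by step:
  req#1 t=0s: ALLOW
  req#2 t=0s: ALLOW
  req#3 t=1s: ALLOW
  req#4 t=1s: ALLOW
  req#5 t=1s: DENY
  req#6 t=1s: DENY
  req#7 t=1s: DENY
  req#8 t=1s: DENY
  req#9 t=1s: DENY
  req#10 t=1s: DENY
  req#11 t=2s: ALLOW
  req#12 t=3s: ALLOW

Answer: AAAADDDDDDAA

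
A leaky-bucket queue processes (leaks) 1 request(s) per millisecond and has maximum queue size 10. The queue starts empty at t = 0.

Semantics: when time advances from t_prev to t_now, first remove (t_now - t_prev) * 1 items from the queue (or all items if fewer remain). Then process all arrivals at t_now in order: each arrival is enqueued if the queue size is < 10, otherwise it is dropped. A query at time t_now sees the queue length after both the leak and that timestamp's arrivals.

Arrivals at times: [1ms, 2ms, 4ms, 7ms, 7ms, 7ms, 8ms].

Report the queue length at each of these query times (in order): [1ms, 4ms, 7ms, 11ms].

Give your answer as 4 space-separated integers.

Queue lengths at query times:
  query t=1ms: backlog = 1
  query t=4ms: backlog = 1
  query t=7ms: backlog = 3
  query t=11ms: backlog = 0

Answer: 1 1 3 0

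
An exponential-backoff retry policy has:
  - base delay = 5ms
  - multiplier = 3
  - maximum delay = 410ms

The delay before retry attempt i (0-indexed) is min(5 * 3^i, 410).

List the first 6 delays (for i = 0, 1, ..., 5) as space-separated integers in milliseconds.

Computing each delay:
  i=0: min(5*3^0, 410) = 5
  i=1: min(5*3^1, 410) = 15
  i=2: min(5*3^2, 410) = 45
  i=3: min(5*3^3, 410) = 135
  i=4: min(5*3^4, 410) = 405
  i=5: min(5*3^5, 410) = 410

Answer: 5 15 45 135 405 410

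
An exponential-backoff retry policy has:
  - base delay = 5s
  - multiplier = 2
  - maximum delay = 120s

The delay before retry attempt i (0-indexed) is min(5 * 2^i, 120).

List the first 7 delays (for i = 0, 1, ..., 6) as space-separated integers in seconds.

Computing each delay:
  i=0: min(5*2^0, 120) = 5
  i=1: min(5*2^1, 120) = 10
  i=2: min(5*2^2, 120) = 20
  i=3: min(5*2^3, 120) = 40
  i=4: min(5*2^4, 120) = 80
  i=5: min(5*2^5, 120) = 120
  i=6: min(5*2^6, 120) = 120

Answer: 5 10 20 40 80 120 120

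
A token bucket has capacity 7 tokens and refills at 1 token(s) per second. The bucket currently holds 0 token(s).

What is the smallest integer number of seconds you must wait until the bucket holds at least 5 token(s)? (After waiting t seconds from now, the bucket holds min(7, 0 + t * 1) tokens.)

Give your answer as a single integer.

Need 0 + t * 1 >= 5, so t >= 5/1.
Smallest integer t = ceil(5/1) = 5.

Answer: 5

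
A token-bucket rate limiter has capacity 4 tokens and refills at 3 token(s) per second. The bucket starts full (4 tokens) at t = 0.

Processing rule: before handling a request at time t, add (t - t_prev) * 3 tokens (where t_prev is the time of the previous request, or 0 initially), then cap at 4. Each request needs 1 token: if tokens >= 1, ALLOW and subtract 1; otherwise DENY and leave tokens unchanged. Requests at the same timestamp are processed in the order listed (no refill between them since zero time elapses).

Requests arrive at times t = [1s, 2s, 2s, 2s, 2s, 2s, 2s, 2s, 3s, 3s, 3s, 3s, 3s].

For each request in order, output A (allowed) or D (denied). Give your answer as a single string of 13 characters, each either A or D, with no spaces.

Simulating step by step:
  req#1 t=1s: ALLOW
  req#2 t=2s: ALLOW
  req#3 t=2s: ALLOW
  req#4 t=2s: ALLOW
  req#5 t=2s: ALLOW
  req#6 t=2s: DENY
  req#7 t=2s: DENY
  req#8 t=2s: DENY
  req#9 t=3s: ALLOW
  req#10 t=3s: ALLOW
  req#11 t=3s: ALLOW
  req#12 t=3s: DENY
  req#13 t=3s: DENY

Answer: AAAAADDDAAADD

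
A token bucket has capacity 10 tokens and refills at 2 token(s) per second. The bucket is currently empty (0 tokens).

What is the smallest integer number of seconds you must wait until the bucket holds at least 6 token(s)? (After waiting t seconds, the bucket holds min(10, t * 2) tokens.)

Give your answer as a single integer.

Answer: 3

Derivation:
Need t * 2 >= 6, so t >= 6/2.
Smallest integer t = ceil(6/2) = 3.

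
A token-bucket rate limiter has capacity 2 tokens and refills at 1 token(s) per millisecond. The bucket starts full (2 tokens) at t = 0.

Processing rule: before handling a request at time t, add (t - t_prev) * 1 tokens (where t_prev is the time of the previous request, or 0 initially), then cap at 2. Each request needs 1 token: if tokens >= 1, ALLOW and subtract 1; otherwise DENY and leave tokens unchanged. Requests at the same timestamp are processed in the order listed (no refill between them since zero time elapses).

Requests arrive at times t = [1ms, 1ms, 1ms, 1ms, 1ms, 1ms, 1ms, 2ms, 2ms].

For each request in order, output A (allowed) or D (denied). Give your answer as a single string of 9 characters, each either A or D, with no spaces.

Simulating step by step:
  req#1 t=1ms: ALLOW
  req#2 t=1ms: ALLOW
  req#3 t=1ms: DENY
  req#4 t=1ms: DENY
  req#5 t=1ms: DENY
  req#6 t=1ms: DENY
  req#7 t=1ms: DENY
  req#8 t=2ms: ALLOW
  req#9 t=2ms: DENY

Answer: AADDDDDAD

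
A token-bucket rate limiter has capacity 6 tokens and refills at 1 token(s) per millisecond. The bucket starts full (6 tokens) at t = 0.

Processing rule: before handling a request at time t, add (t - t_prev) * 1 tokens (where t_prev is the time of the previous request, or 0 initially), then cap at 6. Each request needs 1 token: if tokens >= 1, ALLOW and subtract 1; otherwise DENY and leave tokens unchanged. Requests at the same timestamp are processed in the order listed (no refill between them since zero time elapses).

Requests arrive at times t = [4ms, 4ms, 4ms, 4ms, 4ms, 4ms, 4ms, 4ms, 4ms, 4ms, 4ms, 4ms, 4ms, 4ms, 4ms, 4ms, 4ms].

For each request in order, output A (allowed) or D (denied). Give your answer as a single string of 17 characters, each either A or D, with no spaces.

Simulating step by step:
  req#1 t=4ms: ALLOW
  req#2 t=4ms: ALLOW
  req#3 t=4ms: ALLOW
  req#4 t=4ms: ALLOW
  req#5 t=4ms: ALLOW
  req#6 t=4ms: ALLOW
  req#7 t=4ms: DENY
  req#8 t=4ms: DENY
  req#9 t=4ms: DENY
  req#10 t=4ms: DENY
  req#11 t=4ms: DENY
  req#12 t=4ms: DENY
  req#13 t=4ms: DENY
  req#14 t=4ms: DENY
  req#15 t=4ms: DENY
  req#16 t=4ms: DENY
  req#17 t=4ms: DENY

Answer: AAAAAADDDDDDDDDDD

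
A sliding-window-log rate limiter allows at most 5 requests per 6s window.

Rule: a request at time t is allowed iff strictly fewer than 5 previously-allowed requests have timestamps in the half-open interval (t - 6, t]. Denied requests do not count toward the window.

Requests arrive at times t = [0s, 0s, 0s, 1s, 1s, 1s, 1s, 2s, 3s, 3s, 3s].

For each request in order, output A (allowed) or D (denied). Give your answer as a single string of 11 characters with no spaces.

Tracking allowed requests in the window:
  req#1 t=0s: ALLOW
  req#2 t=0s: ALLOW
  req#3 t=0s: ALLOW
  req#4 t=1s: ALLOW
  req#5 t=1s: ALLOW
  req#6 t=1s: DENY
  req#7 t=1s: DENY
  req#8 t=2s: DENY
  req#9 t=3s: DENY
  req#10 t=3s: DENY
  req#11 t=3s: DENY

Answer: AAAAADDDDDD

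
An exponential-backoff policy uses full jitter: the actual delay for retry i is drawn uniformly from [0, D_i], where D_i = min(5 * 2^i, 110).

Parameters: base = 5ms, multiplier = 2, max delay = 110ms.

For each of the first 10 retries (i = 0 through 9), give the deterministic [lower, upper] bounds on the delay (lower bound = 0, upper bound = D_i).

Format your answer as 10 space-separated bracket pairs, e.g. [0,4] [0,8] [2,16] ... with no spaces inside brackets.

Computing bounds per retry:
  i=0: D_i=min(5*2^0,110)=5, bounds=[0,5]
  i=1: D_i=min(5*2^1,110)=10, bounds=[0,10]
  i=2: D_i=min(5*2^2,110)=20, bounds=[0,20]
  i=3: D_i=min(5*2^3,110)=40, bounds=[0,40]
  i=4: D_i=min(5*2^4,110)=80, bounds=[0,80]
  i=5: D_i=min(5*2^5,110)=110, bounds=[0,110]
  i=6: D_i=min(5*2^6,110)=110, bounds=[0,110]
  i=7: D_i=min(5*2^7,110)=110, bounds=[0,110]
  i=8: D_i=min(5*2^8,110)=110, bounds=[0,110]
  i=9: D_i=min(5*2^9,110)=110, bounds=[0,110]

Answer: [0,5] [0,10] [0,20] [0,40] [0,80] [0,110] [0,110] [0,110] [0,110] [0,110]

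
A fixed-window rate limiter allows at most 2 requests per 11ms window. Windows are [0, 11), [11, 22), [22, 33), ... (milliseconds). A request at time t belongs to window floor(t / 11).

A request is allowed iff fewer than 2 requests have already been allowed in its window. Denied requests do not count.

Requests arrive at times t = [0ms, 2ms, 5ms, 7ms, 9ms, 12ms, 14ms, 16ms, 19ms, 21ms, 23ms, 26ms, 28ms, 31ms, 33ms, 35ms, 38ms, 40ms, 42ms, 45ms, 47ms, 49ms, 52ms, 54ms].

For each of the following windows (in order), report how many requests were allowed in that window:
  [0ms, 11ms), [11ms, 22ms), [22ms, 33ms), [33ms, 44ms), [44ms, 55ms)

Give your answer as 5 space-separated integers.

Processing requests:
  req#1 t=0ms (window 0): ALLOW
  req#2 t=2ms (window 0): ALLOW
  req#3 t=5ms (window 0): DENY
  req#4 t=7ms (window 0): DENY
  req#5 t=9ms (window 0): DENY
  req#6 t=12ms (window 1): ALLOW
  req#7 t=14ms (window 1): ALLOW
  req#8 t=16ms (window 1): DENY
  req#9 t=19ms (window 1): DENY
  req#10 t=21ms (window 1): DENY
  req#11 t=23ms (window 2): ALLOW
  req#12 t=26ms (window 2): ALLOW
  req#13 t=28ms (window 2): DENY
  req#14 t=31ms (window 2): DENY
  req#15 t=33ms (window 3): ALLOW
  req#16 t=35ms (window 3): ALLOW
  req#17 t=38ms (window 3): DENY
  req#18 t=40ms (window 3): DENY
  req#19 t=42ms (window 3): DENY
  req#20 t=45ms (window 4): ALLOW
  req#21 t=47ms (window 4): ALLOW
  req#22 t=49ms (window 4): DENY
  req#23 t=52ms (window 4): DENY
  req#24 t=54ms (window 4): DENY

Allowed counts by window: 2 2 2 2 2

Answer: 2 2 2 2 2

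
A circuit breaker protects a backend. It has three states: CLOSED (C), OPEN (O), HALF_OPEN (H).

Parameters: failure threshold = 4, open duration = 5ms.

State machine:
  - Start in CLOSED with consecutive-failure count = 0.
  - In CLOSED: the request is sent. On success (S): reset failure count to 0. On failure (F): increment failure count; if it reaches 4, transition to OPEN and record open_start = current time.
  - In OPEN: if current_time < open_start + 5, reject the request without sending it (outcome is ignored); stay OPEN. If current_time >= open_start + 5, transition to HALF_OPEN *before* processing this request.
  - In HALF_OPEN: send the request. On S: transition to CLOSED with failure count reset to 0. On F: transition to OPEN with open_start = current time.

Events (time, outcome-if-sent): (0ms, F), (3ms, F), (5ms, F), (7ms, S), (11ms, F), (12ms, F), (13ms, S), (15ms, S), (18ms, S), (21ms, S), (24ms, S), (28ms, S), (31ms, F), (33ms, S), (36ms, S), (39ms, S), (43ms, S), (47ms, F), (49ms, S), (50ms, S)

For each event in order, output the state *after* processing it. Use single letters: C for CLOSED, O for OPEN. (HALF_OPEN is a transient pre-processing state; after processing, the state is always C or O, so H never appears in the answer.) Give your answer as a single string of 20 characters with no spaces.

Answer: CCCCCCCCCCCCCCCCCCCC

Derivation:
State after each event:
  event#1 t=0ms outcome=F: state=CLOSED
  event#2 t=3ms outcome=F: state=CLOSED
  event#3 t=5ms outcome=F: state=CLOSED
  event#4 t=7ms outcome=S: state=CLOSED
  event#5 t=11ms outcome=F: state=CLOSED
  event#6 t=12ms outcome=F: state=CLOSED
  event#7 t=13ms outcome=S: state=CLOSED
  event#8 t=15ms outcome=S: state=CLOSED
  event#9 t=18ms outcome=S: state=CLOSED
  event#10 t=21ms outcome=S: state=CLOSED
  event#11 t=24ms outcome=S: state=CLOSED
  event#12 t=28ms outcome=S: state=CLOSED
  event#13 t=31ms outcome=F: state=CLOSED
  event#14 t=33ms outcome=S: state=CLOSED
  event#15 t=36ms outcome=S: state=CLOSED
  event#16 t=39ms outcome=S: state=CLOSED
  event#17 t=43ms outcome=S: state=CLOSED
  event#18 t=47ms outcome=F: state=CLOSED
  event#19 t=49ms outcome=S: state=CLOSED
  event#20 t=50ms outcome=S: state=CLOSED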